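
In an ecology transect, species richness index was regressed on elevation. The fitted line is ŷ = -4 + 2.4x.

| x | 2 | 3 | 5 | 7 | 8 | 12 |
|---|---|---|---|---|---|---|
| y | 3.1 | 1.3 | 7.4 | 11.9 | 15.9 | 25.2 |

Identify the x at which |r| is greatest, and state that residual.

x=2: ŷ = -4 + 2.4·2 = 0.8; r = 3.1 − 0.8 = 2.3
x=3: ŷ = -4 + 2.4·3 = 3.2; r = 1.3 − 3.2 = -1.9
x=5: ŷ = -4 + 2.4·5 = 8; r = 7.4 − 8 = -0.6
x=7: ŷ = -4 + 2.4·7 = 12.8; r = 11.9 − 12.8 = -0.9
x=8: ŷ = -4 + 2.4·8 = 15.2; r = 15.9 − 15.2 = 0.7
x=12: ŷ = -4 + 2.4·12 = 24.8; r = 25.2 − 24.8 = 0.4
Largest |r| is 2.3 at x = 2, residual 2.3.

x = 2, r = 2.3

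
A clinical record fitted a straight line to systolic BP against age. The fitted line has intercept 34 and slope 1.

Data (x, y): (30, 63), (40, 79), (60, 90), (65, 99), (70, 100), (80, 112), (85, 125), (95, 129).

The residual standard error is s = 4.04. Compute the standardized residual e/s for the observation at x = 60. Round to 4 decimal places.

-0.9901

ŷ = 34 + 60 = 94
e = 90 − 94 = -4
e/s = -4 / 4.04 = -0.9901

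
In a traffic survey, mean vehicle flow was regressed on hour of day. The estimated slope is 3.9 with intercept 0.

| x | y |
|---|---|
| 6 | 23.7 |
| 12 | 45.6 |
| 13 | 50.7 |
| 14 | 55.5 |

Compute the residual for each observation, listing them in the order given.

x=6: ŷ = 3.9·6 = 23.4; r = 23.7 − 23.4 = 0.3
x=12: ŷ = 3.9·12 = 46.8; r = 45.6 − 46.8 = -1.2
x=13: ŷ = 3.9·13 = 50.7; r = 50.7 − 50.7 = 0
x=14: ŷ = 3.9·14 = 54.6; r = 55.5 − 54.6 = 0.9

0.3, -1.2, 0, 0.9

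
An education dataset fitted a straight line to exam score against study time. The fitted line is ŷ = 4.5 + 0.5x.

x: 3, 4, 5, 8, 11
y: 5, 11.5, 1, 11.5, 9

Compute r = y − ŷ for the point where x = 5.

r = -6

ŷ = 4.5 + 0.5·5 = 7
r = 1 − 7 = -6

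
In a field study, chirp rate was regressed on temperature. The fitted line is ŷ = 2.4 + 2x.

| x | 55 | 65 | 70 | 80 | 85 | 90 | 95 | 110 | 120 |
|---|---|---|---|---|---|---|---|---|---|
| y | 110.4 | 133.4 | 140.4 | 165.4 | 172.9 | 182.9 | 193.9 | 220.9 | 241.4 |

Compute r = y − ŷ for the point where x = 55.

r = -2

ŷ = 2.4 + 2·55 = 112.4
r = 110.4 − 112.4 = -2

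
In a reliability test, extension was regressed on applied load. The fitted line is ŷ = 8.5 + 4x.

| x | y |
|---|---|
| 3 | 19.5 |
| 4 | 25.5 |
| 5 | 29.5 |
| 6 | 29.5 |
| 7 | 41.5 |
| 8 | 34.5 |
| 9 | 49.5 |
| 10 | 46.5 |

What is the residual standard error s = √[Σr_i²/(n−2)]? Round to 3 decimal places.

x=3: ŷ = 8.5 + 4·3 = 20.5; r = 19.5 − 20.5 = -1
x=4: ŷ = 8.5 + 4·4 = 24.5; r = 25.5 − 24.5 = 1
x=5: ŷ = 8.5 + 4·5 = 28.5; r = 29.5 − 28.5 = 1
x=6: ŷ = 8.5 + 4·6 = 32.5; r = 29.5 − 32.5 = -3
x=7: ŷ = 8.5 + 4·7 = 36.5; r = 41.5 − 36.5 = 5
x=8: ŷ = 8.5 + 4·8 = 40.5; r = 34.5 − 40.5 = -6
x=9: ŷ = 8.5 + 4·9 = 44.5; r = 49.5 − 44.5 = 5
x=10: ŷ = 8.5 + 4·10 = 48.5; r = 46.5 − 48.5 = -2
SSE = 1 + 1 + 1 + 9 + 25 + 36 + 25 + 4 = 102
s = √(102/6) = √17 ≈ 4.123

s = 4.123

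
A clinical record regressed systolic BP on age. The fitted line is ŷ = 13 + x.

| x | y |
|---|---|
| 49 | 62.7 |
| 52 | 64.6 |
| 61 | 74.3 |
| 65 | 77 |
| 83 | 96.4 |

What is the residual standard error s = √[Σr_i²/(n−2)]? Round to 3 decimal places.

s = 0.796

x=49: ŷ = 13 + 49 = 62; r = 62.7 − 62 = 0.7
x=52: ŷ = 13 + 52 = 65; r = 64.6 − 65 = -0.4
x=61: ŷ = 13 + 61 = 74; r = 74.3 − 74 = 0.3
x=65: ŷ = 13 + 65 = 78; r = 77 − 78 = -1
x=83: ŷ = 13 + 83 = 96; r = 96.4 − 96 = 0.4
SSE = 0.49 + 0.16 + 0.09 + 1 + 0.16 = 1.9
s = √(1.9/3) = √0.633333 ≈ 0.796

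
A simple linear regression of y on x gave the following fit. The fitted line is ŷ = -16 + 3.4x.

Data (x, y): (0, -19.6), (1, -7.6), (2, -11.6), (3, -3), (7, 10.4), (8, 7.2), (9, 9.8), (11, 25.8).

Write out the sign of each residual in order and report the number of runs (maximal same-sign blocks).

6 runs

x=0: ŷ = -16 + 3.4·0 = -16; r = -19.6 − (-16) = -3.6
x=1: ŷ = -16 + 3.4·1 = -12.6; r = -7.6 − (-12.6) = 5
x=2: ŷ = -16 + 3.4·2 = -9.2; r = -11.6 − (-9.2) = -2.4
x=3: ŷ = -16 + 3.4·3 = -5.8; r = -3 − (-5.8) = 2.8
x=7: ŷ = -16 + 3.4·7 = 7.8; r = 10.4 − 7.8 = 2.6
x=8: ŷ = -16 + 3.4·8 = 11.2; r = 7.2 − 11.2 = -4
x=9: ŷ = -16 + 3.4·9 = 14.6; r = 9.8 − 14.6 = -4.8
x=11: ŷ = -16 + 3.4·11 = 21.4; r = 25.8 − 21.4 = 4.4
Signs: − + − + + − − +
Runs: −×1, +×1, −×1, +×2, −×2, +×1 → 6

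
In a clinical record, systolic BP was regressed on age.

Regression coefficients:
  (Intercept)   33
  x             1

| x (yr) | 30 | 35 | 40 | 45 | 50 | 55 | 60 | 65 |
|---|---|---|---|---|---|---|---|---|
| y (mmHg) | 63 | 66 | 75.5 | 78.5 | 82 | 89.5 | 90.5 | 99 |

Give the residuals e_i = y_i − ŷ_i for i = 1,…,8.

x=30: ŷ = 33 + 30 = 63; e = 63 − 63 = 0
x=35: ŷ = 33 + 35 = 68; e = 66 − 68 = -2
x=40: ŷ = 33 + 40 = 73; e = 75.5 − 73 = 2.5
x=45: ŷ = 33 + 45 = 78; e = 78.5 − 78 = 0.5
x=50: ŷ = 33 + 50 = 83; e = 82 − 83 = -1
x=55: ŷ = 33 + 55 = 88; e = 89.5 − 88 = 1.5
x=60: ŷ = 33 + 60 = 93; e = 90.5 − 93 = -2.5
x=65: ŷ = 33 + 65 = 98; e = 99 − 98 = 1

0, -2, 2.5, 0.5, -1, 1.5, -2.5, 1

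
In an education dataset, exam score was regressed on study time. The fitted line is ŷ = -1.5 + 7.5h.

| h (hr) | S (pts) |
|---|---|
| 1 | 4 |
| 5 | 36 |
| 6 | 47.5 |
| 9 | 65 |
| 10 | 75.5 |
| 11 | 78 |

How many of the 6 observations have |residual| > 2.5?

h=1: ŷ = -1.5 + 7.5·1 = 6; r = 4 − 6 = -2
h=5: ŷ = -1.5 + 7.5·5 = 36; r = 36 − 36 = 0
h=6: ŷ = -1.5 + 7.5·6 = 43.5; r = 47.5 − 43.5 = 4
h=9: ŷ = -1.5 + 7.5·9 = 66; r = 65 − 66 = -1
h=10: ŷ = -1.5 + 7.5·10 = 73.5; r = 75.5 − 73.5 = 2
h=11: ŷ = -1.5 + 7.5·11 = 81; r = 78 − 81 = -3
|r| > 2.5: h=6 (|r|=4), h=11 (|r|=3) → 2

2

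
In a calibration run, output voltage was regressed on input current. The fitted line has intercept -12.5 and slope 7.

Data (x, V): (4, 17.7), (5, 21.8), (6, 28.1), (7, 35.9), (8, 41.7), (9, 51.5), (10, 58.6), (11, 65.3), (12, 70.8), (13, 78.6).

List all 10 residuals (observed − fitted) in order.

2.2, -0.7, -1.4, -0.6, -1.8, 1, 1.1, 0.8, -0.7, 0.1

x=4: V̂ = -12.5 + 7·4 = 15.5; r = 17.7 − 15.5 = 2.2
x=5: V̂ = -12.5 + 7·5 = 22.5; r = 21.8 − 22.5 = -0.7
x=6: V̂ = -12.5 + 7·6 = 29.5; r = 28.1 − 29.5 = -1.4
x=7: V̂ = -12.5 + 7·7 = 36.5; r = 35.9 − 36.5 = -0.6
x=8: V̂ = -12.5 + 7·8 = 43.5; r = 41.7 − 43.5 = -1.8
x=9: V̂ = -12.5 + 7·9 = 50.5; r = 51.5 − 50.5 = 1
x=10: V̂ = -12.5 + 7·10 = 57.5; r = 58.6 − 57.5 = 1.1
x=11: V̂ = -12.5 + 7·11 = 64.5; r = 65.3 − 64.5 = 0.8
x=12: V̂ = -12.5 + 7·12 = 71.5; r = 70.8 − 71.5 = -0.7
x=13: V̂ = -12.5 + 7·13 = 78.5; r = 78.6 − 78.5 = 0.1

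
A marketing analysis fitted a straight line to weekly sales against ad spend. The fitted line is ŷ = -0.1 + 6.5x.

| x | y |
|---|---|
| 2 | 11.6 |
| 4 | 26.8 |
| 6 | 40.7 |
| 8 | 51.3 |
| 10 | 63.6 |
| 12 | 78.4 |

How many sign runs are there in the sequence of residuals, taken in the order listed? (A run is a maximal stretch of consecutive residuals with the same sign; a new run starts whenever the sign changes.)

x=2: ŷ = -0.1 + 6.5·2 = 12.9; e = 11.6 − 12.9 = -1.3
x=4: ŷ = -0.1 + 6.5·4 = 25.9; e = 26.8 − 25.9 = 0.9
x=6: ŷ = -0.1 + 6.5·6 = 38.9; e = 40.7 − 38.9 = 1.8
x=8: ŷ = -0.1 + 6.5·8 = 51.9; e = 51.3 − 51.9 = -0.6
x=10: ŷ = -0.1 + 6.5·10 = 64.9; e = 63.6 − 64.9 = -1.3
x=12: ŷ = -0.1 + 6.5·12 = 77.9; e = 78.4 − 77.9 = 0.5
Signs: − + + − − +
Runs: −×1, +×2, −×2, +×1 → 4

4 runs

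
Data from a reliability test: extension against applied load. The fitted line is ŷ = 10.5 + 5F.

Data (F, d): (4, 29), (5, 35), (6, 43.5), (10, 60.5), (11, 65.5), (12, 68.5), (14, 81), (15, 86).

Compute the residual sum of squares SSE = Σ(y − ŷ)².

SSE = 16

F=4: ŷ = 10.5 + 5·4 = 30.5; e = 29 − 30.5 = -1.5
F=5: ŷ = 10.5 + 5·5 = 35.5; e = 35 − 35.5 = -0.5
F=6: ŷ = 10.5 + 5·6 = 40.5; e = 43.5 − 40.5 = 3
F=10: ŷ = 10.5 + 5·10 = 60.5; e = 60.5 − 60.5 = 0
F=11: ŷ = 10.5 + 5·11 = 65.5; e = 65.5 − 65.5 = 0
F=12: ŷ = 10.5 + 5·12 = 70.5; e = 68.5 − 70.5 = -2
F=14: ŷ = 10.5 + 5·14 = 80.5; e = 81 − 80.5 = 0.5
F=15: ŷ = 10.5 + 5·15 = 85.5; e = 86 − 85.5 = 0.5
SSE = 2.25 + 0.25 + 9 + 0 + 0 + 4 + 0.25 + 0.25 = 16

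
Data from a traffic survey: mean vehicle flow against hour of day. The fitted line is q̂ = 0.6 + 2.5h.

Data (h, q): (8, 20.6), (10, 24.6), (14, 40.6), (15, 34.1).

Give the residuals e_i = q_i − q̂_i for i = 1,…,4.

h=8: q̂ = 0.6 + 2.5·8 = 20.6; e = 20.6 − 20.6 = 0
h=10: q̂ = 0.6 + 2.5·10 = 25.6; e = 24.6 − 25.6 = -1
h=14: q̂ = 0.6 + 2.5·14 = 35.6; e = 40.6 − 35.6 = 5
h=15: q̂ = 0.6 + 2.5·15 = 38.1; e = 34.1 − 38.1 = -4

0, -1, 5, -4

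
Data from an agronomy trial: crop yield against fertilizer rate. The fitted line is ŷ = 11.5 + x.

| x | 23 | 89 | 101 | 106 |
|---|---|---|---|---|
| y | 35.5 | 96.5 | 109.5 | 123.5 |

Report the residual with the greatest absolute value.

e = 6

x=23: ŷ = 11.5 + 23 = 34.5; e = 35.5 − 34.5 = 1
x=89: ŷ = 11.5 + 89 = 100.5; e = 96.5 − 100.5 = -4
x=101: ŷ = 11.5 + 101 = 112.5; e = 109.5 − 112.5 = -3
x=106: ŷ = 11.5 + 106 = 117.5; e = 123.5 − 117.5 = 6
Largest |e| is 6 at x = 106, residual 6.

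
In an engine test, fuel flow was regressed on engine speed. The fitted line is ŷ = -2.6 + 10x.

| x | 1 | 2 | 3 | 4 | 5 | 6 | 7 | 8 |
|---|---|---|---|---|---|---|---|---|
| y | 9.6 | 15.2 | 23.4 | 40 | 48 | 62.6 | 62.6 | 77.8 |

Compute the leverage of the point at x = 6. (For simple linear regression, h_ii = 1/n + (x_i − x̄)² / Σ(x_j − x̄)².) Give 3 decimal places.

h = 0.179

x̄ = (1 + 2 + 3 + 4 + 5 + 6 + 7 + 8)/8 = 4.5
Σ(x − x̄)² = 12.25 + 6.25 + 2.25 + 0.25 + 0.25 + 2.25 + 6.25 + 12.25 = 42
h = 1/8 + (1.5)²/42 = 0.125 + 0.0535714 = 0.179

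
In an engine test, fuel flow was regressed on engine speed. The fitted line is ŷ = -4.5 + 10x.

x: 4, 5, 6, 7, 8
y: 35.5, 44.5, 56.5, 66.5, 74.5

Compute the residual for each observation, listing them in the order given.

0, -1, 1, 1, -1

x=4: ŷ = -4.5 + 10·4 = 35.5; r = 35.5 − 35.5 = 0
x=5: ŷ = -4.5 + 10·5 = 45.5; r = 44.5 − 45.5 = -1
x=6: ŷ = -4.5 + 10·6 = 55.5; r = 56.5 − 55.5 = 1
x=7: ŷ = -4.5 + 10·7 = 65.5; r = 66.5 − 65.5 = 1
x=8: ŷ = -4.5 + 10·8 = 75.5; r = 74.5 − 75.5 = -1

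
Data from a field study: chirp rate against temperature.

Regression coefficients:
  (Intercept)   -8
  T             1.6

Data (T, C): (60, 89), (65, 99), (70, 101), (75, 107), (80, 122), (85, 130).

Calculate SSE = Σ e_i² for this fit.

SSE = 52

T=60: ŷ = -8 + 1.6·60 = 88; e = 89 − 88 = 1
T=65: ŷ = -8 + 1.6·65 = 96; e = 99 − 96 = 3
T=70: ŷ = -8 + 1.6·70 = 104; e = 101 − 104 = -3
T=75: ŷ = -8 + 1.6·75 = 112; e = 107 − 112 = -5
T=80: ŷ = -8 + 1.6·80 = 120; e = 122 − 120 = 2
T=85: ŷ = -8 + 1.6·85 = 128; e = 130 − 128 = 2
SSE = 1 + 9 + 9 + 25 + 4 + 4 = 52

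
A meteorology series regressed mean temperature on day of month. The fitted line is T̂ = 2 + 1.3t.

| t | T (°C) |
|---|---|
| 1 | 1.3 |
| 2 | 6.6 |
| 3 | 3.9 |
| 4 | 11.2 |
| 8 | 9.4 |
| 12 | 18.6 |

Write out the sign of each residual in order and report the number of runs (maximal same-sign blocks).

t=1: T̂ = 2 + 1.3·1 = 3.3; e = 1.3 − 3.3 = -2
t=2: T̂ = 2 + 1.3·2 = 4.6; e = 6.6 − 4.6 = 2
t=3: T̂ = 2 + 1.3·3 = 5.9; e = 3.9 − 5.9 = -2
t=4: T̂ = 2 + 1.3·4 = 7.2; e = 11.2 − 7.2 = 4
t=8: T̂ = 2 + 1.3·8 = 12.4; e = 9.4 − 12.4 = -3
t=12: T̂ = 2 + 1.3·12 = 17.6; e = 18.6 − 17.6 = 1
Signs: − + − + − +
Runs: −×1, +×1, −×1, +×1, −×1, +×1 → 6

6 runs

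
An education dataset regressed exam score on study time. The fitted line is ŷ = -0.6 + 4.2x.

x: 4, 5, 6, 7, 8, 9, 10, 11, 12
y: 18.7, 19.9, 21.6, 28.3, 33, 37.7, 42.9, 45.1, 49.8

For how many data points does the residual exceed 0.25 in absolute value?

x=4: ŷ = -0.6 + 4.2·4 = 16.2; r = 18.7 − 16.2 = 2.5
x=5: ŷ = -0.6 + 4.2·5 = 20.4; r = 19.9 − 20.4 = -0.5
x=6: ŷ = -0.6 + 4.2·6 = 24.6; r = 21.6 − 24.6 = -3
x=7: ŷ = -0.6 + 4.2·7 = 28.8; r = 28.3 − 28.8 = -0.5
x=8: ŷ = -0.6 + 4.2·8 = 33; r = 33 − 33 = 0
x=9: ŷ = -0.6 + 4.2·9 = 37.2; r = 37.7 − 37.2 = 0.5
x=10: ŷ = -0.6 + 4.2·10 = 41.4; r = 42.9 − 41.4 = 1.5
x=11: ŷ = -0.6 + 4.2·11 = 45.6; r = 45.1 − 45.6 = -0.5
x=12: ŷ = -0.6 + 4.2·12 = 49.8; r = 49.8 − 49.8 = 0
|r| > 0.25: x=4 (|r|=2.5), x=5 (|r|=0.5), x=6 (|r|=3), x=7 (|r|=0.5), x=9 (|r|=0.5), x=10 (|r|=1.5), x=11 (|r|=0.5) → 7

7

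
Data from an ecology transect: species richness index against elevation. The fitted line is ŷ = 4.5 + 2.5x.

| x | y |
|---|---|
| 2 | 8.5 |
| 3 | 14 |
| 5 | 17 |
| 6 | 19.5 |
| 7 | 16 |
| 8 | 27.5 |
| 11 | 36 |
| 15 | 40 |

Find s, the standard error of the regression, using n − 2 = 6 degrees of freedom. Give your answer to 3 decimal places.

s = 3.416

x=2: ŷ = 4.5 + 2.5·2 = 9.5; r = 8.5 − 9.5 = -1
x=3: ŷ = 4.5 + 2.5·3 = 12; r = 14 − 12 = 2
x=5: ŷ = 4.5 + 2.5·5 = 17; r = 17 − 17 = 0
x=6: ŷ = 4.5 + 2.5·6 = 19.5; r = 19.5 − 19.5 = 0
x=7: ŷ = 4.5 + 2.5·7 = 22; r = 16 − 22 = -6
x=8: ŷ = 4.5 + 2.5·8 = 24.5; r = 27.5 − 24.5 = 3
x=11: ŷ = 4.5 + 2.5·11 = 32; r = 36 − 32 = 4
x=15: ŷ = 4.5 + 2.5·15 = 42; r = 40 − 42 = -2
SSE = 1 + 4 + 0 + 0 + 36 + 9 + 16 + 4 = 70
s = √(70/6) = √11.6667 ≈ 3.416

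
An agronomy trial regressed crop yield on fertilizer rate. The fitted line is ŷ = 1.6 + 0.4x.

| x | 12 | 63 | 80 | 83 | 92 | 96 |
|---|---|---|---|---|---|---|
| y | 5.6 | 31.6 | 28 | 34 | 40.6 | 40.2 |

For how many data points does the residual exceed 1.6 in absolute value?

x=12: ŷ = 1.6 + 0.4·12 = 6.4; r = 5.6 − 6.4 = -0.8
x=63: ŷ = 1.6 + 0.4·63 = 26.8; r = 31.6 − 26.8 = 4.8
x=80: ŷ = 1.6 + 0.4·80 = 33.6; r = 28 − 33.6 = -5.6
x=83: ŷ = 1.6 + 0.4·83 = 34.8; r = 34 − 34.8 = -0.8
x=92: ŷ = 1.6 + 0.4·92 = 38.4; r = 40.6 − 38.4 = 2.2
x=96: ŷ = 1.6 + 0.4·96 = 40; r = 40.2 − 40 = 0.2
|r| > 1.6: x=63 (|r|=4.8), x=80 (|r|=5.6), x=92 (|r|=2.2) → 3

3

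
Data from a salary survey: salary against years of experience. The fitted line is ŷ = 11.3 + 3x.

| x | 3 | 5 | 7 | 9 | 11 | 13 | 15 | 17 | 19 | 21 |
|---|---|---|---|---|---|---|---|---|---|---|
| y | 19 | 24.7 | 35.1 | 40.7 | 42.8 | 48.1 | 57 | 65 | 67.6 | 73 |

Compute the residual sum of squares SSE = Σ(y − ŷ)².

x=3: ŷ = 11.3 + 3·3 = 20.3; r = 19 − 20.3 = -1.3
x=5: ŷ = 11.3 + 3·5 = 26.3; r = 24.7 − 26.3 = -1.6
x=7: ŷ = 11.3 + 3·7 = 32.3; r = 35.1 − 32.3 = 2.8
x=9: ŷ = 11.3 + 3·9 = 38.3; r = 40.7 − 38.3 = 2.4
x=11: ŷ = 11.3 + 3·11 = 44.3; r = 42.8 − 44.3 = -1.5
x=13: ŷ = 11.3 + 3·13 = 50.3; r = 48.1 − 50.3 = -2.2
x=15: ŷ = 11.3 + 3·15 = 56.3; r = 57 − 56.3 = 0.7
x=17: ŷ = 11.3 + 3·17 = 62.3; r = 65 − 62.3 = 2.7
x=19: ŷ = 11.3 + 3·19 = 68.3; r = 67.6 − 68.3 = -0.7
x=21: ŷ = 11.3 + 3·21 = 74.3; r = 73 − 74.3 = -1.3
SSE = 1.69 + 2.56 + 7.84 + 5.76 + 2.25 + 4.84 + 0.49 + 7.29 + 0.49 + 1.69 = 34.9

SSE = 34.9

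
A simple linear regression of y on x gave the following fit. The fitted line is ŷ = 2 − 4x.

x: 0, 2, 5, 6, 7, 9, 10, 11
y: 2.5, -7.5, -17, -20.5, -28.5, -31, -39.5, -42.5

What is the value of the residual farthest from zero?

x=0: ŷ = 2 − 4·0 = 2; e = 2.5 − 2 = 0.5
x=2: ŷ = 2 − 4·2 = -6; e = -7.5 − (-6) = -1.5
x=5: ŷ = 2 − 4·5 = -18; e = -17 − (-18) = 1
x=6: ŷ = 2 − 4·6 = -22; e = -20.5 − (-22) = 1.5
x=7: ŷ = 2 − 4·7 = -26; e = -28.5 − (-26) = -2.5
x=9: ŷ = 2 − 4·9 = -34; e = -31 − (-34) = 3
x=10: ŷ = 2 − 4·10 = -38; e = -39.5 − (-38) = -1.5
x=11: ŷ = 2 − 4·11 = -42; e = -42.5 − (-42) = -0.5
Largest |e| is 3 at x = 9, residual 3.

e = 3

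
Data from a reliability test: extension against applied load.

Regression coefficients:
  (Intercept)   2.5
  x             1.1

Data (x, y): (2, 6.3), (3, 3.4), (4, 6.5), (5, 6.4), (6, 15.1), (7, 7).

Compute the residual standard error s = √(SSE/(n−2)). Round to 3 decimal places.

s = 3.784

x=2: ŷ = 2.5 + 1.1·2 = 4.7; r = 6.3 − 4.7 = 1.6
x=3: ŷ = 2.5 + 1.1·3 = 5.8; r = 3.4 − 5.8 = -2.4
x=4: ŷ = 2.5 + 1.1·4 = 6.9; r = 6.5 − 6.9 = -0.4
x=5: ŷ = 2.5 + 1.1·5 = 8; r = 6.4 − 8 = -1.6
x=6: ŷ = 2.5 + 1.1·6 = 9.1; r = 15.1 − 9.1 = 6
x=7: ŷ = 2.5 + 1.1·7 = 10.2; r = 7 − 10.2 = -3.2
SSE = 2.56 + 5.76 + 0.16 + 2.56 + 36 + 10.24 = 57.28
s = √(57.28/4) = √14.32 ≈ 3.784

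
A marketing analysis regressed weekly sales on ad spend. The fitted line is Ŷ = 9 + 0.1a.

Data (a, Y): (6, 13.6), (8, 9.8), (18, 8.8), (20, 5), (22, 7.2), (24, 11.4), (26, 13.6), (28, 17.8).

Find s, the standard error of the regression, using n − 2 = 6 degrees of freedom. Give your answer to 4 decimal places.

s = 4.3205

a=6: Ŷ = 9 + 0.1·6 = 9.6; e = 13.6 − 9.6 = 4
a=8: Ŷ = 9 + 0.1·8 = 9.8; e = 9.8 − 9.8 = 0
a=18: Ŷ = 9 + 0.1·18 = 10.8; e = 8.8 − 10.8 = -2
a=20: Ŷ = 9 + 0.1·20 = 11; e = 5 − 11 = -6
a=22: Ŷ = 9 + 0.1·22 = 11.2; e = 7.2 − 11.2 = -4
a=24: Ŷ = 9 + 0.1·24 = 11.4; e = 11.4 − 11.4 = 0
a=26: Ŷ = 9 + 0.1·26 = 11.6; e = 13.6 − 11.6 = 2
a=28: Ŷ = 9 + 0.1·28 = 11.8; e = 17.8 − 11.8 = 6
SSE = 16 + 0 + 4 + 36 + 16 + 0 + 4 + 36 = 112
s = √(112/6) = √18.6667 ≈ 4.3205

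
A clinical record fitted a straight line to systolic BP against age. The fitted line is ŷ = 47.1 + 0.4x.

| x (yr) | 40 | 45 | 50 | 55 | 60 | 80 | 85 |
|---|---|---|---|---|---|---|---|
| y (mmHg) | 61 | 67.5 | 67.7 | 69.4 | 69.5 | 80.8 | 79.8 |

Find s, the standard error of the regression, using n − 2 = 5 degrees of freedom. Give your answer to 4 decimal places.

s = 1.8847

x=40: ŷ = 47.1 + 0.4·40 = 63.1; e = 61 − 63.1 = -2.1
x=45: ŷ = 47.1 + 0.4·45 = 65.1; e = 67.5 − 65.1 = 2.4
x=50: ŷ = 47.1 + 0.4·50 = 67.1; e = 67.7 − 67.1 = 0.6
x=55: ŷ = 47.1 + 0.4·55 = 69.1; e = 69.4 − 69.1 = 0.3
x=60: ŷ = 47.1 + 0.4·60 = 71.1; e = 69.5 − 71.1 = -1.6
x=80: ŷ = 47.1 + 0.4·80 = 79.1; e = 80.8 − 79.1 = 1.7
x=85: ŷ = 47.1 + 0.4·85 = 81.1; e = 79.8 − 81.1 = -1.3
SSE = 4.41 + 5.76 + 0.36 + 0.09 + 2.56 + 2.89 + 1.69 = 17.76
s = √(17.76/5) = √3.552 ≈ 1.8847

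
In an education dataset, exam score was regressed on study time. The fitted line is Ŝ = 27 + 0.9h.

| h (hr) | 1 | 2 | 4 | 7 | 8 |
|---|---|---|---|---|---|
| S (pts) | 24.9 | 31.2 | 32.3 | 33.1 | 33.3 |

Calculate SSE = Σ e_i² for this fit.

SSE = 18.5

h=1: Ŝ = 27 + 0.9·1 = 27.9; e = 24.9 − 27.9 = -3
h=2: Ŝ = 27 + 0.9·2 = 28.8; e = 31.2 − 28.8 = 2.4
h=4: Ŝ = 27 + 0.9·4 = 30.6; e = 32.3 − 30.6 = 1.7
h=7: Ŝ = 27 + 0.9·7 = 33.3; e = 33.1 − 33.3 = -0.2
h=8: Ŝ = 27 + 0.9·8 = 34.2; e = 33.3 − 34.2 = -0.9
SSE = 9 + 5.76 + 2.89 + 0.04 + 0.81 = 18.5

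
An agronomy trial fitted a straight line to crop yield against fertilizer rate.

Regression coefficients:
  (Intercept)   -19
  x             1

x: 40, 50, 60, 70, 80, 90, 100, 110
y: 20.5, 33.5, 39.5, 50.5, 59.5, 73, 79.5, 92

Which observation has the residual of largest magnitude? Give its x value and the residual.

x = 50, r = 2.5

x=40: ŷ = -19 + 40 = 21; r = 20.5 − 21 = -0.5
x=50: ŷ = -19 + 50 = 31; r = 33.5 − 31 = 2.5
x=60: ŷ = -19 + 60 = 41; r = 39.5 − 41 = -1.5
x=70: ŷ = -19 + 70 = 51; r = 50.5 − 51 = -0.5
x=80: ŷ = -19 + 80 = 61; r = 59.5 − 61 = -1.5
x=90: ŷ = -19 + 90 = 71; r = 73 − 71 = 2
x=100: ŷ = -19 + 100 = 81; r = 79.5 − 81 = -1.5
x=110: ŷ = -19 + 110 = 91; r = 92 − 91 = 1
Largest |r| is 2.5 at x = 50, residual 2.5.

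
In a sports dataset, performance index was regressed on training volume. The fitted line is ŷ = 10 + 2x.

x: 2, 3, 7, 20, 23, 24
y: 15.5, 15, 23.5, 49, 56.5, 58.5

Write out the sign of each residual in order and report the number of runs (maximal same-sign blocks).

x=2: ŷ = 10 + 2·2 = 14; e = 15.5 − 14 = 1.5
x=3: ŷ = 10 + 2·3 = 16; e = 15 − 16 = -1
x=7: ŷ = 10 + 2·7 = 24; e = 23.5 − 24 = -0.5
x=20: ŷ = 10 + 2·20 = 50; e = 49 − 50 = -1
x=23: ŷ = 10 + 2·23 = 56; e = 56.5 − 56 = 0.5
x=24: ŷ = 10 + 2·24 = 58; e = 58.5 − 58 = 0.5
Signs: + − − − + +
Runs: +×1, −×3, +×2 → 3

3 runs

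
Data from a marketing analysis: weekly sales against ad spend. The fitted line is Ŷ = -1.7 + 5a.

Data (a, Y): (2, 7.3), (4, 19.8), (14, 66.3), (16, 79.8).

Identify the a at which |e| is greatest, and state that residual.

a = 14, e = -2

a=2: Ŷ = -1.7 + 5·2 = 8.3; e = 7.3 − 8.3 = -1
a=4: Ŷ = -1.7 + 5·4 = 18.3; e = 19.8 − 18.3 = 1.5
a=14: Ŷ = -1.7 + 5·14 = 68.3; e = 66.3 − 68.3 = -2
a=16: Ŷ = -1.7 + 5·16 = 78.3; e = 79.8 − 78.3 = 1.5
Largest |e| is 2 at a = 14, residual -2.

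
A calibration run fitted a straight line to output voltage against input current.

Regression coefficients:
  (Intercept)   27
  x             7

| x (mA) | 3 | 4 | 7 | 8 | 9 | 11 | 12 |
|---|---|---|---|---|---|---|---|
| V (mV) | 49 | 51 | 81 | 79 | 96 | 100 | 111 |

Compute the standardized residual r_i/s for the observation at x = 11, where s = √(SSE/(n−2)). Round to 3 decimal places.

-0.853

x=3: ŷ = 27 + 7·3 = 48; r = 49 − 48 = 1
x=4: ŷ = 27 + 7·4 = 55; r = 51 − 55 = -4
x=7: ŷ = 27 + 7·7 = 76; r = 81 − 76 = 5
x=8: ŷ = 27 + 7·8 = 83; r = 79 − 83 = -4
x=9: ŷ = 27 + 7·9 = 90; r = 96 − 90 = 6
x=11: ŷ = 27 + 7·11 = 104; r = 100 − 104 = -4
x=12: ŷ = 27 + 7·12 = 111; r = 111 − 111 = 0
SSE = 1 + 16 + 25 + 16 + 36 + 16 + 0 = 110
s = √(110/5) = 4.69042
r/s = -4 / 4.69042 = -0.853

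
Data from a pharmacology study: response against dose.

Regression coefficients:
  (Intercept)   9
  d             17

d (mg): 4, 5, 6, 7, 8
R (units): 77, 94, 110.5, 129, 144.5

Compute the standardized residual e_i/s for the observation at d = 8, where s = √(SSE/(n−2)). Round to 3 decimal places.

-0.707

d=4: R̂ = 9 + 17·4 = 77; e = 77 − 77 = 0
d=5: R̂ = 9 + 17·5 = 94; e = 94 − 94 = 0
d=6: R̂ = 9 + 17·6 = 111; e = 110.5 − 111 = -0.5
d=7: R̂ = 9 + 17·7 = 128; e = 129 − 128 = 1
d=8: R̂ = 9 + 17·8 = 145; e = 144.5 − 145 = -0.5
SSE = 0 + 0 + 0.25 + 1 + 0.25 = 1.5
s = √(1.5/3) = 0.707107
e/s = -0.5 / 0.707107 = -0.707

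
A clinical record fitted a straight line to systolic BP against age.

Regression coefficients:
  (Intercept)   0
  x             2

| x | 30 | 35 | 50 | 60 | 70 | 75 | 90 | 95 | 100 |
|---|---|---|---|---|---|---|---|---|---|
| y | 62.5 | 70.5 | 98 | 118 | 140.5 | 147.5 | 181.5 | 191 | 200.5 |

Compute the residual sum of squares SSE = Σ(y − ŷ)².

x=30: ŷ = 2·30 = 60; e = 62.5 − 60 = 2.5
x=35: ŷ = 2·35 = 70; e = 70.5 − 70 = 0.5
x=50: ŷ = 2·50 = 100; e = 98 − 100 = -2
x=60: ŷ = 2·60 = 120; e = 118 − 120 = -2
x=70: ŷ = 2·70 = 140; e = 140.5 − 140 = 0.5
x=75: ŷ = 2·75 = 150; e = 147.5 − 150 = -2.5
x=90: ŷ = 2·90 = 180; e = 181.5 − 180 = 1.5
x=95: ŷ = 2·95 = 190; e = 191 − 190 = 1
x=100: ŷ = 2·100 = 200; e = 200.5 − 200 = 0.5
SSE = 6.25 + 0.25 + 4 + 4 + 0.25 + 6.25 + 2.25 + 1 + 0.25 = 24.5

SSE = 24.5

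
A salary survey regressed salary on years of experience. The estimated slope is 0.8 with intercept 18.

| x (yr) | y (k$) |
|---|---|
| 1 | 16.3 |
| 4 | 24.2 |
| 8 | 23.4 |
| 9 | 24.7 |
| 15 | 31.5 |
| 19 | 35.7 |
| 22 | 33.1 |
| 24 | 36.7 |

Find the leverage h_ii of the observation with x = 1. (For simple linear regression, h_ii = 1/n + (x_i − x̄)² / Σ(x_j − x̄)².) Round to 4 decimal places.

x̄ = (1 + 4 + 8 + 9 + 15 + 19 + 22 + 24)/8 = 12.75
Σ(x − x̄)² = 138.062 + 76.5625 + 22.5625 + 14.0625 + 5.0625 + 39.0625 + 85.5625 + 126.562 = 507.5
h = 1/8 + (-11.75)²/507.5 = 0.125 + 0.272044 = 0.3970

h = 0.3970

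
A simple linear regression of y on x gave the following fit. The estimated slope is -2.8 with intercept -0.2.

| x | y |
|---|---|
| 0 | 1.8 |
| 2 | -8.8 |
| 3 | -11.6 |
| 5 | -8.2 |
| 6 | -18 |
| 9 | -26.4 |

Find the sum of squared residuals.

x=0: ŷ = -0.2 − 2.8·0 = -0.2; r = 1.8 − (-0.2) = 2
x=2: ŷ = -0.2 − 2.8·2 = -5.8; r = -8.8 − (-5.8) = -3
x=3: ŷ = -0.2 − 2.8·3 = -8.6; r = -11.6 − (-8.6) = -3
x=5: ŷ = -0.2 − 2.8·5 = -14.2; r = -8.2 − (-14.2) = 6
x=6: ŷ = -0.2 − 2.8·6 = -17; r = -18 − (-17) = -1
x=9: ŷ = -0.2 − 2.8·9 = -25.4; r = -26.4 − (-25.4) = -1
SSE = 4 + 9 + 9 + 36 + 1 + 1 = 60

SSE = 60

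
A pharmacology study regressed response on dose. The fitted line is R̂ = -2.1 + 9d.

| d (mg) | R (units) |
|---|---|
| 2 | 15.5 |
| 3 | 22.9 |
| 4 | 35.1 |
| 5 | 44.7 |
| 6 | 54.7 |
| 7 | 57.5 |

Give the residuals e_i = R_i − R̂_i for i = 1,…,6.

d=2: R̂ = -2.1 + 9·2 = 15.9; e = 15.5 − 15.9 = -0.4
d=3: R̂ = -2.1 + 9·3 = 24.9; e = 22.9 − 24.9 = -2
d=4: R̂ = -2.1 + 9·4 = 33.9; e = 35.1 − 33.9 = 1.2
d=5: R̂ = -2.1 + 9·5 = 42.9; e = 44.7 − 42.9 = 1.8
d=6: R̂ = -2.1 + 9·6 = 51.9; e = 54.7 − 51.9 = 2.8
d=7: R̂ = -2.1 + 9·7 = 60.9; e = 57.5 − 60.9 = -3.4

-0.4, -2, 1.2, 1.8, 2.8, -3.4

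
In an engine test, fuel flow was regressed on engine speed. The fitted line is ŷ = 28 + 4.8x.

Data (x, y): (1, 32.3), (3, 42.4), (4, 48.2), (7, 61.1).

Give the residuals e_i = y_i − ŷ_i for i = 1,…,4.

-0.5, 0, 1, -0.5

x=1: ŷ = 28 + 4.8·1 = 32.8; e = 32.3 − 32.8 = -0.5
x=3: ŷ = 28 + 4.8·3 = 42.4; e = 42.4 − 42.4 = 0
x=4: ŷ = 28 + 4.8·4 = 47.2; e = 48.2 − 47.2 = 1
x=7: ŷ = 28 + 4.8·7 = 61.6; e = 61.1 − 61.6 = -0.5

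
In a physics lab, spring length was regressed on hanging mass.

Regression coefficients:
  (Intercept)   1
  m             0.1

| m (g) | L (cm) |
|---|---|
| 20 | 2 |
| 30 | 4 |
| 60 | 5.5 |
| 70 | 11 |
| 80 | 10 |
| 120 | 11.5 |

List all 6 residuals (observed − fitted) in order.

m=20: ŷ = 1 + 0.1·20 = 3; e = 2 − 3 = -1
m=30: ŷ = 1 + 0.1·30 = 4; e = 4 − 4 = 0
m=60: ŷ = 1 + 0.1·60 = 7; e = 5.5 − 7 = -1.5
m=70: ŷ = 1 + 0.1·70 = 8; e = 11 − 8 = 3
m=80: ŷ = 1 + 0.1·80 = 9; e = 10 − 9 = 1
m=120: ŷ = 1 + 0.1·120 = 13; e = 11.5 − 13 = -1.5

-1, 0, -1.5, 3, 1, -1.5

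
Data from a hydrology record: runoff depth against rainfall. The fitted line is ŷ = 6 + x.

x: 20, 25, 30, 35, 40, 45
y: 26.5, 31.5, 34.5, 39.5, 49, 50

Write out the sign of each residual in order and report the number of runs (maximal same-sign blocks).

4 runs

x=20: ŷ = 6 + 20 = 26; e = 26.5 − 26 = 0.5
x=25: ŷ = 6 + 25 = 31; e = 31.5 − 31 = 0.5
x=30: ŷ = 6 + 30 = 36; e = 34.5 − 36 = -1.5
x=35: ŷ = 6 + 35 = 41; e = 39.5 − 41 = -1.5
x=40: ŷ = 6 + 40 = 46; e = 49 − 46 = 3
x=45: ŷ = 6 + 45 = 51; e = 50 − 51 = -1
Signs: + + − − + −
Runs: +×2, −×2, +×1, −×1 → 4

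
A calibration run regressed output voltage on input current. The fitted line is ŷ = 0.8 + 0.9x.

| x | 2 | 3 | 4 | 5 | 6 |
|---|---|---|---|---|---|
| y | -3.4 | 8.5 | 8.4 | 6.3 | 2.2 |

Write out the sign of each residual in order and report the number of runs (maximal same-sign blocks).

3 runs

x=2: ŷ = 0.8 + 0.9·2 = 2.6; r = -3.4 − 2.6 = -6
x=3: ŷ = 0.8 + 0.9·3 = 3.5; r = 8.5 − 3.5 = 5
x=4: ŷ = 0.8 + 0.9·4 = 4.4; r = 8.4 − 4.4 = 4
x=5: ŷ = 0.8 + 0.9·5 = 5.3; r = 6.3 − 5.3 = 1
x=6: ŷ = 0.8 + 0.9·6 = 6.2; r = 2.2 − 6.2 = -4
Signs: − + + + −
Runs: −×1, +×3, −×1 → 3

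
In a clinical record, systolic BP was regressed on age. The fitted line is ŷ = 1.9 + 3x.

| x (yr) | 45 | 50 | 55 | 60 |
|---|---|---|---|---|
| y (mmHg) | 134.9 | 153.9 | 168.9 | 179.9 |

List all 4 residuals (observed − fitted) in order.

-2, 2, 2, -2

x=45: ŷ = 1.9 + 3·45 = 136.9; e = 134.9 − 136.9 = -2
x=50: ŷ = 1.9 + 3·50 = 151.9; e = 153.9 − 151.9 = 2
x=55: ŷ = 1.9 + 3·55 = 166.9; e = 168.9 − 166.9 = 2
x=60: ŷ = 1.9 + 3·60 = 181.9; e = 179.9 − 181.9 = -2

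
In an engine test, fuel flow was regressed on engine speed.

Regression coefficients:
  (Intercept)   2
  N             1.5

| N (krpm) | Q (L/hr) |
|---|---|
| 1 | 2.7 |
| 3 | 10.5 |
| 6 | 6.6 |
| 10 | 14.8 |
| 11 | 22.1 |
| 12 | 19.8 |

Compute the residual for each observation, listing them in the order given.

-0.8, 4, -4.4, -2.2, 3.6, -0.2

N=1: Q̂ = 2 + 1.5·1 = 3.5; e = 2.7 − 3.5 = -0.8
N=3: Q̂ = 2 + 1.5·3 = 6.5; e = 10.5 − 6.5 = 4
N=6: Q̂ = 2 + 1.5·6 = 11; e = 6.6 − 11 = -4.4
N=10: Q̂ = 2 + 1.5·10 = 17; e = 14.8 − 17 = -2.2
N=11: Q̂ = 2 + 1.5·11 = 18.5; e = 22.1 − 18.5 = 3.6
N=12: Q̂ = 2 + 1.5·12 = 20; e = 19.8 − 20 = -0.2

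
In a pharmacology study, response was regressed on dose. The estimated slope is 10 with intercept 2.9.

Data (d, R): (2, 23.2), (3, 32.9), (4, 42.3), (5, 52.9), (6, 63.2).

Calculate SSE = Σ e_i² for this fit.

d=2: ŷ = 2.9 + 10·2 = 22.9; e = 23.2 − 22.9 = 0.3
d=3: ŷ = 2.9 + 10·3 = 32.9; e = 32.9 − 32.9 = 0
d=4: ŷ = 2.9 + 10·4 = 42.9; e = 42.3 − 42.9 = -0.6
d=5: ŷ = 2.9 + 10·5 = 52.9; e = 52.9 − 52.9 = 0
d=6: ŷ = 2.9 + 10·6 = 62.9; e = 63.2 − 62.9 = 0.3
SSE = 0.09 + 0 + 0.36 + 0 + 0.09 = 0.54

SSE = 0.54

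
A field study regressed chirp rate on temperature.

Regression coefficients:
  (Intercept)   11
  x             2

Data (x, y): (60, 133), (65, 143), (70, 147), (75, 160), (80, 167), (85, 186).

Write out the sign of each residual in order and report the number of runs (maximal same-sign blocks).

x=60: ŷ = 11 + 2·60 = 131; r = 133 − 131 = 2
x=65: ŷ = 11 + 2·65 = 141; r = 143 − 141 = 2
x=70: ŷ = 11 + 2·70 = 151; r = 147 − 151 = -4
x=75: ŷ = 11 + 2·75 = 161; r = 160 − 161 = -1
x=80: ŷ = 11 + 2·80 = 171; r = 167 − 171 = -4
x=85: ŷ = 11 + 2·85 = 181; r = 186 − 181 = 5
Signs: + + − − − +
Runs: +×2, −×3, +×1 → 3

3 runs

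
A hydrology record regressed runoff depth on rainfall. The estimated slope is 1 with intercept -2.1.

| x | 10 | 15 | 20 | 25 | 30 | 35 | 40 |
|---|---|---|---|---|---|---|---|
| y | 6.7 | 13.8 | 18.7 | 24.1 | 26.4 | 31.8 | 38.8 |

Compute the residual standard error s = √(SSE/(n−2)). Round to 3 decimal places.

x=10: ŷ = -2.1 + 10 = 7.9; e = 6.7 − 7.9 = -1.2
x=15: ŷ = -2.1 + 15 = 12.9; e = 13.8 − 12.9 = 0.9
x=20: ŷ = -2.1 + 20 = 17.9; e = 18.7 − 17.9 = 0.8
x=25: ŷ = -2.1 + 25 = 22.9; e = 24.1 − 22.9 = 1.2
x=30: ŷ = -2.1 + 30 = 27.9; e = 26.4 − 27.9 = -1.5
x=35: ŷ = -2.1 + 35 = 32.9; e = 31.8 − 32.9 = -1.1
x=40: ŷ = -2.1 + 40 = 37.9; e = 38.8 − 37.9 = 0.9
SSE = 1.44 + 0.81 + 0.64 + 1.44 + 2.25 + 1.21 + 0.81 = 8.6
s = √(8.6/5) = √1.72 ≈ 1.311

s = 1.311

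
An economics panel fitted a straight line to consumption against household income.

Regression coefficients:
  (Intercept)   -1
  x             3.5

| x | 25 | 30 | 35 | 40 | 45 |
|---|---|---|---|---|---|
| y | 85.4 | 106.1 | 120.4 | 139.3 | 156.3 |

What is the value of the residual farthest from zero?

x=25: ŷ = -1 + 3.5·25 = 86.5; e = 85.4 − 86.5 = -1.1
x=30: ŷ = -1 + 3.5·30 = 104; e = 106.1 − 104 = 2.1
x=35: ŷ = -1 + 3.5·35 = 121.5; e = 120.4 − 121.5 = -1.1
x=40: ŷ = -1 + 3.5·40 = 139; e = 139.3 − 139 = 0.3
x=45: ŷ = -1 + 3.5·45 = 156.5; e = 156.3 − 156.5 = -0.2
Largest |e| is 2.1 at x = 30, residual 2.1.

e = 2.1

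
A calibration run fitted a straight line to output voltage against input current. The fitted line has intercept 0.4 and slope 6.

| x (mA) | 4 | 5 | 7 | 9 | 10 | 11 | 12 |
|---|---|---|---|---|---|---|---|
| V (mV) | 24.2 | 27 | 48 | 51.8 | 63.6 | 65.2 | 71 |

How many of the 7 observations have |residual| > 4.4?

x=4: ŷ = 0.4 + 6·4 = 24.4; e = 24.2 − 24.4 = -0.2
x=5: ŷ = 0.4 + 6·5 = 30.4; e = 27 − 30.4 = -3.4
x=7: ŷ = 0.4 + 6·7 = 42.4; e = 48 − 42.4 = 5.6
x=9: ŷ = 0.4 + 6·9 = 54.4; e = 51.8 − 54.4 = -2.6
x=10: ŷ = 0.4 + 6·10 = 60.4; e = 63.6 − 60.4 = 3.2
x=11: ŷ = 0.4 + 6·11 = 66.4; e = 65.2 − 66.4 = -1.2
x=12: ŷ = 0.4 + 6·12 = 72.4; e = 71 − 72.4 = -1.4
|e| > 4.4: x=7 (|e|=5.6) → 1

1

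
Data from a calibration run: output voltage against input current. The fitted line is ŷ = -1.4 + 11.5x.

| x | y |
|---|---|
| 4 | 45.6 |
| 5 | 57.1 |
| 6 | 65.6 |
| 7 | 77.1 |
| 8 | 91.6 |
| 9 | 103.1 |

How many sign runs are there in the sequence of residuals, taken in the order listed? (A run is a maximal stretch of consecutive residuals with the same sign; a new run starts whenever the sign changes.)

x=4: ŷ = -1.4 + 11.5·4 = 44.6; e = 45.6 − 44.6 = 1
x=5: ŷ = -1.4 + 11.5·5 = 56.1; e = 57.1 − 56.1 = 1
x=6: ŷ = -1.4 + 11.5·6 = 67.6; e = 65.6 − 67.6 = -2
x=7: ŷ = -1.4 + 11.5·7 = 79.1; e = 77.1 − 79.1 = -2
x=8: ŷ = -1.4 + 11.5·8 = 90.6; e = 91.6 − 90.6 = 1
x=9: ŷ = -1.4 + 11.5·9 = 102.1; e = 103.1 − 102.1 = 1
Signs: + + − − + +
Runs: +×2, −×2, +×2 → 3

3 runs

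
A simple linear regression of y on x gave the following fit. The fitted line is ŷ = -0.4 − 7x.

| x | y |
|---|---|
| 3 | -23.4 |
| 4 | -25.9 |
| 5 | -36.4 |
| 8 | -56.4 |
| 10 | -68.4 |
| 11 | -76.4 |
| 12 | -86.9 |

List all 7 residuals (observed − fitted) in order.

-2, 2.5, -1, 0, 2, 1, -2.5

x=3: ŷ = -0.4 − 7·3 = -21.4; r = -23.4 − (-21.4) = -2
x=4: ŷ = -0.4 − 7·4 = -28.4; r = -25.9 − (-28.4) = 2.5
x=5: ŷ = -0.4 − 7·5 = -35.4; r = -36.4 − (-35.4) = -1
x=8: ŷ = -0.4 − 7·8 = -56.4; r = -56.4 − (-56.4) = 0
x=10: ŷ = -0.4 − 7·10 = -70.4; r = -68.4 − (-70.4) = 2
x=11: ŷ = -0.4 − 7·11 = -77.4; r = -76.4 − (-77.4) = 1
x=12: ŷ = -0.4 − 7·12 = -84.4; r = -86.9 − (-84.4) = -2.5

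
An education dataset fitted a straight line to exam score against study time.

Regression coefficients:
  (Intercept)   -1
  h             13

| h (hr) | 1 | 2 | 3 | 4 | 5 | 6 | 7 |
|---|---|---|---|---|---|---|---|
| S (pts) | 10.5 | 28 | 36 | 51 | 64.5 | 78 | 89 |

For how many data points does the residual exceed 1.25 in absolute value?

h=1: Ŝ = -1 + 13·1 = 12; e = 10.5 − 12 = -1.5
h=2: Ŝ = -1 + 13·2 = 25; e = 28 − 25 = 3
h=3: Ŝ = -1 + 13·3 = 38; e = 36 − 38 = -2
h=4: Ŝ = -1 + 13·4 = 51; e = 51 − 51 = 0
h=5: Ŝ = -1 + 13·5 = 64; e = 64.5 − 64 = 0.5
h=6: Ŝ = -1 + 13·6 = 77; e = 78 − 77 = 1
h=7: Ŝ = -1 + 13·7 = 90; e = 89 − 90 = -1
|e| > 1.25: h=1 (|e|=1.5), h=2 (|e|=3), h=3 (|e|=2) → 3

3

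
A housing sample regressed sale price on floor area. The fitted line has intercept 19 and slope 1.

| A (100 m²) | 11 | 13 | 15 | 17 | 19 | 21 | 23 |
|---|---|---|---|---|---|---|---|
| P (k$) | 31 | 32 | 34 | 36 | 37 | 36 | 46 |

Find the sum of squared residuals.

A=11: P̂ = 19 + 11 = 30; r = 31 − 30 = 1
A=13: P̂ = 19 + 13 = 32; r = 32 − 32 = 0
A=15: P̂ = 19 + 15 = 34; r = 34 − 34 = 0
A=17: P̂ = 19 + 17 = 36; r = 36 − 36 = 0
A=19: P̂ = 19 + 19 = 38; r = 37 − 38 = -1
A=21: P̂ = 19 + 21 = 40; r = 36 − 40 = -4
A=23: P̂ = 19 + 23 = 42; r = 46 − 42 = 4
SSE = 1 + 0 + 0 + 0 + 1 + 16 + 16 = 34

SSE = 34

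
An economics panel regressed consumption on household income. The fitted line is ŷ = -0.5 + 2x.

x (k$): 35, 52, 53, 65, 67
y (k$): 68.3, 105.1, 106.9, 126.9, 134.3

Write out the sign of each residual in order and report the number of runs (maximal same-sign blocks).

4 runs

x=35: ŷ = -0.5 + 2·35 = 69.5; r = 68.3 − 69.5 = -1.2
x=52: ŷ = -0.5 + 2·52 = 103.5; r = 105.1 − 103.5 = 1.6
x=53: ŷ = -0.5 + 2·53 = 105.5; r = 106.9 − 105.5 = 1.4
x=65: ŷ = -0.5 + 2·65 = 129.5; r = 126.9 − 129.5 = -2.6
x=67: ŷ = -0.5 + 2·67 = 133.5; r = 134.3 − 133.5 = 0.8
Signs: − + + − +
Runs: −×1, +×2, −×1, +×1 → 4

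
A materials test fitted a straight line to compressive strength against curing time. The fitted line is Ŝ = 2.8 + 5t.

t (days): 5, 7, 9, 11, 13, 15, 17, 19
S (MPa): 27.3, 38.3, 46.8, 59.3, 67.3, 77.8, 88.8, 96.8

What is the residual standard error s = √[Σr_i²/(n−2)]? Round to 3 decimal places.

s = 1.000

t=5: Ŝ = 2.8 + 5·5 = 27.8; r = 27.3 − 27.8 = -0.5
t=7: Ŝ = 2.8 + 5·7 = 37.8; r = 38.3 − 37.8 = 0.5
t=9: Ŝ = 2.8 + 5·9 = 47.8; r = 46.8 − 47.8 = -1
t=11: Ŝ = 2.8 + 5·11 = 57.8; r = 59.3 − 57.8 = 1.5
t=13: Ŝ = 2.8 + 5·13 = 67.8; r = 67.3 − 67.8 = -0.5
t=15: Ŝ = 2.8 + 5·15 = 77.8; r = 77.8 − 77.8 = 0
t=17: Ŝ = 2.8 + 5·17 = 87.8; r = 88.8 − 87.8 = 1
t=19: Ŝ = 2.8 + 5·19 = 97.8; r = 96.8 − 97.8 = -1
SSE = 0.25 + 0.25 + 1 + 2.25 + 0.25 + 0 + 1 + 1 = 6
s = √(6/6) = √1 ≈ 1.000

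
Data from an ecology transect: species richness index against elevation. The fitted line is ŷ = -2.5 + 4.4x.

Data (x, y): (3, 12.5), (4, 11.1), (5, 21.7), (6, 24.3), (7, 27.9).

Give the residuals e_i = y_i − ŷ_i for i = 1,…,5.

x=3: ŷ = -2.5 + 4.4·3 = 10.7; e = 12.5 − 10.7 = 1.8
x=4: ŷ = -2.5 + 4.4·4 = 15.1; e = 11.1 − 15.1 = -4
x=5: ŷ = -2.5 + 4.4·5 = 19.5; e = 21.7 − 19.5 = 2.2
x=6: ŷ = -2.5 + 4.4·6 = 23.9; e = 24.3 − 23.9 = 0.4
x=7: ŷ = -2.5 + 4.4·7 = 28.3; e = 27.9 − 28.3 = -0.4

1.8, -4, 2.2, 0.4, -0.4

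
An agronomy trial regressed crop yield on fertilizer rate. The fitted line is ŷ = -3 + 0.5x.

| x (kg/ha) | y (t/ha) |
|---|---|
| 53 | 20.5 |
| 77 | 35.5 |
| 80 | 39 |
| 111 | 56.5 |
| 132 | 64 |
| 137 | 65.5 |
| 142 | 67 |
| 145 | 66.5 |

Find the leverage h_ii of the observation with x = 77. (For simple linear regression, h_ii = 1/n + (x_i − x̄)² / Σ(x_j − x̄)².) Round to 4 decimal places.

x̄ = (53 + 77 + 80 + 111 + 132 + 137 + 142 + 145)/8 = 109.625
Σ(x − x̄)² = 3206.39 + 1064.39 + 877.641 + 1.89062 + 500.641 + 749.391 + 1048.14 + 1251.39 = 8699.88
h = 1/8 + (-32.625)²/8699.88 = 0.125 + 0.122346 = 0.2473

h = 0.2473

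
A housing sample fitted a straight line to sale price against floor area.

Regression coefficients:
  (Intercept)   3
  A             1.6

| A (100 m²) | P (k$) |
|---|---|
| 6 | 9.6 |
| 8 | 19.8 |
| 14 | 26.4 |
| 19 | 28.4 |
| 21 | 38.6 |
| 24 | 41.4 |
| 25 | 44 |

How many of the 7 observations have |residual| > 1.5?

A=6: ŷ = 3 + 1.6·6 = 12.6; e = 9.6 − 12.6 = -3
A=8: ŷ = 3 + 1.6·8 = 15.8; e = 19.8 − 15.8 = 4
A=14: ŷ = 3 + 1.6·14 = 25.4; e = 26.4 − 25.4 = 1
A=19: ŷ = 3 + 1.6·19 = 33.4; e = 28.4 − 33.4 = -5
A=21: ŷ = 3 + 1.6·21 = 36.6; e = 38.6 − 36.6 = 2
A=24: ŷ = 3 + 1.6·24 = 41.4; e = 41.4 − 41.4 = 0
A=25: ŷ = 3 + 1.6·25 = 43; e = 44 − 43 = 1
|e| > 1.5: A=6 (|e|=3), A=8 (|e|=4), A=19 (|e|=5), A=21 (|e|=2) → 4

4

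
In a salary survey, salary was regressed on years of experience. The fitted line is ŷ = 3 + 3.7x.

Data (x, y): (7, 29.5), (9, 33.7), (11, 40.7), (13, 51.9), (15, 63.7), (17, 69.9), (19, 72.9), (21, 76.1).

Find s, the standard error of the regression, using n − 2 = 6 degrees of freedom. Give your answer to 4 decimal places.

s = 3.6770

x=7: ŷ = 3 + 3.7·7 = 28.9; e = 29.5 − 28.9 = 0.6
x=9: ŷ = 3 + 3.7·9 = 36.3; e = 33.7 − 36.3 = -2.6
x=11: ŷ = 3 + 3.7·11 = 43.7; e = 40.7 − 43.7 = -3
x=13: ŷ = 3 + 3.7·13 = 51.1; e = 51.9 − 51.1 = 0.8
x=15: ŷ = 3 + 3.7·15 = 58.5; e = 63.7 − 58.5 = 5.2
x=17: ŷ = 3 + 3.7·17 = 65.9; e = 69.9 − 65.9 = 4
x=19: ŷ = 3 + 3.7·19 = 73.3; e = 72.9 − 73.3 = -0.4
x=21: ŷ = 3 + 3.7·21 = 80.7; e = 76.1 − 80.7 = -4.6
SSE = 0.36 + 6.76 + 9 + 0.64 + 27.04 + 16 + 0.16 + 21.16 = 81.12
s = √(81.12/6) = √13.52 ≈ 3.6770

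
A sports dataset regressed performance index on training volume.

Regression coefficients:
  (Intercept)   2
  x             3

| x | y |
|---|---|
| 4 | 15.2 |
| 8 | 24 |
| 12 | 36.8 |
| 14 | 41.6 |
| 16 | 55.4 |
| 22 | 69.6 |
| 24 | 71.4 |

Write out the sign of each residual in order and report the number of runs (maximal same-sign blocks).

4 runs

x=4: ŷ = 2 + 3·4 = 14; r = 15.2 − 14 = 1.2
x=8: ŷ = 2 + 3·8 = 26; r = 24 − 26 = -2
x=12: ŷ = 2 + 3·12 = 38; r = 36.8 − 38 = -1.2
x=14: ŷ = 2 + 3·14 = 44; r = 41.6 − 44 = -2.4
x=16: ŷ = 2 + 3·16 = 50; r = 55.4 − 50 = 5.4
x=22: ŷ = 2 + 3·22 = 68; r = 69.6 − 68 = 1.6
x=24: ŷ = 2 + 3·24 = 74; r = 71.4 − 74 = -2.6
Signs: + − − − + + −
Runs: +×1, −×3, +×2, −×1 → 4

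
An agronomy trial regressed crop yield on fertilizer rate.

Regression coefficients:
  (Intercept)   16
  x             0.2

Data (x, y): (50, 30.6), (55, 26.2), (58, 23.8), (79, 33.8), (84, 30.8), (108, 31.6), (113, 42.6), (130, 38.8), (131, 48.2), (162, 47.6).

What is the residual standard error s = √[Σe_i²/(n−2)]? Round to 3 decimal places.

x=50: ŷ = 16 + 0.2·50 = 26; e = 30.6 − 26 = 4.6
x=55: ŷ = 16 + 0.2·55 = 27; e = 26.2 − 27 = -0.8
x=58: ŷ = 16 + 0.2·58 = 27.6; e = 23.8 − 27.6 = -3.8
x=79: ŷ = 16 + 0.2·79 = 31.8; e = 33.8 − 31.8 = 2
x=84: ŷ = 16 + 0.2·84 = 32.8; e = 30.8 − 32.8 = -2
x=108: ŷ = 16 + 0.2·108 = 37.6; e = 31.6 − 37.6 = -6
x=113: ŷ = 16 + 0.2·113 = 38.6; e = 42.6 − 38.6 = 4
x=130: ŷ = 16 + 0.2·130 = 42; e = 38.8 − 42 = -3.2
x=131: ŷ = 16 + 0.2·131 = 42.2; e = 48.2 − 42.2 = 6
x=162: ŷ = 16 + 0.2·162 = 48.4; e = 47.6 − 48.4 = -0.8
SSE = 21.16 + 0.64 + 14.44 + 4 + 4 + 36 + 16 + 10.24 + 36 + 0.64 = 143.12
s = √(143.12/8) = √17.89 ≈ 4.230

s = 4.230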